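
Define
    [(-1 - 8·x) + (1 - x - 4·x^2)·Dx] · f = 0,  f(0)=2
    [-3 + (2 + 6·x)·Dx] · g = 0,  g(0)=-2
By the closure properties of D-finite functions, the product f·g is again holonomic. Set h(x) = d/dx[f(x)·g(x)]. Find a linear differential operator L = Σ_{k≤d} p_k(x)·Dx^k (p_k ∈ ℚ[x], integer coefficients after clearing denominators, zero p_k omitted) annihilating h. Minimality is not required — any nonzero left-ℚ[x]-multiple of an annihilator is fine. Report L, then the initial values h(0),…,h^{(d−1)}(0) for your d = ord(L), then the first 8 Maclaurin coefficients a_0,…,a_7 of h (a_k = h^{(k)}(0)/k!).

f: a_k = 2, 2, 10, 18, 58, 130, 362, 882, …
g: a_k = -2, -3, 9/4, -27/8, 405/64, -1701/128, 15309/512, -72171/1024, …
h₀=f·g: eliminate ⇒ L₀, order ≤ 1·1.
Differentiate: ansatz ord ≤ ord L₀ ⇒ L.
L = (43 + 474·x + 1491·x^2 + 2280·x^3 + 2160·x^4) + (-10 - 58·x - 78·x^2 + 242·x^3 + 960·x^4 + 864·x^5)·Dx  (order 1).
h: a_k = -10, -43, -819/4, -4531/8, -141175/64, -727869/128, -10226559/512, -51616067/1024, …
ICs: h(0) = -10.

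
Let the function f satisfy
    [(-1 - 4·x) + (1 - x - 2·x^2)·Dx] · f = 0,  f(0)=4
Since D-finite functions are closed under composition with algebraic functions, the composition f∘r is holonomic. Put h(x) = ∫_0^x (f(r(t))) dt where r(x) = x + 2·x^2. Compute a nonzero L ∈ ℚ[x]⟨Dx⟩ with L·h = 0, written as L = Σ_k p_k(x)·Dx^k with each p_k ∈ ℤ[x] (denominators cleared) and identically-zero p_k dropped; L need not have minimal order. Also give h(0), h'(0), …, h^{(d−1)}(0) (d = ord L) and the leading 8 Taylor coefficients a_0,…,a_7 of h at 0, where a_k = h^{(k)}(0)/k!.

L = (1 + 8·x + 24·x^2 + 32·x^3)·Dx + (-1 + x + 4·x^2 + 8·x^3 + 8·x^4)·Dx^2  (order 2).
h: a_k = 0, 4, 2, 20/3, 17, 212/5, 338/3, 2228/7, …
ICs: h(0) = 0, h′(0) = 4.

f: a_k = 4, 4, 12, 20, 44, 84, 172, 340, …
f∘r: x↦r, Dx↦Dx/r' in L_f ⇒ L₀.
h=∫h₀ ⇒ L = L₀·Dx.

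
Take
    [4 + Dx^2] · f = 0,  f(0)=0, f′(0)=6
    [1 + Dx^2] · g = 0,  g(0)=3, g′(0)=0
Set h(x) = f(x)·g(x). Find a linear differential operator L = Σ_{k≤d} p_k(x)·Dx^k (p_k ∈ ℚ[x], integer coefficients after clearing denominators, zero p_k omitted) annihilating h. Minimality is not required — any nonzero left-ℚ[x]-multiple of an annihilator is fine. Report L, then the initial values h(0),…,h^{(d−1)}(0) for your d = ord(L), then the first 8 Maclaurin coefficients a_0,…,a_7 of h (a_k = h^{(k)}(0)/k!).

f: a_k = 0, 6, 0, -4, 0, 4/5, 0, -8/105, …
g: a_k = 3, 0, -3/2, 0, 1/8, 0, -1/240, 0, …
h₀=f·g: eliminate ⇒ L₀, order ≤ 2·2.
L = 9 + 10·Dx^2 + Dx^4  (order 4).
h: a_k = 0, 18, 0, -21, 0, 183/20, 0, -547/280, …
ICs: h(0) = 0, h′(0) = 18, h′′(0) = 0, h′′′(0) = -126.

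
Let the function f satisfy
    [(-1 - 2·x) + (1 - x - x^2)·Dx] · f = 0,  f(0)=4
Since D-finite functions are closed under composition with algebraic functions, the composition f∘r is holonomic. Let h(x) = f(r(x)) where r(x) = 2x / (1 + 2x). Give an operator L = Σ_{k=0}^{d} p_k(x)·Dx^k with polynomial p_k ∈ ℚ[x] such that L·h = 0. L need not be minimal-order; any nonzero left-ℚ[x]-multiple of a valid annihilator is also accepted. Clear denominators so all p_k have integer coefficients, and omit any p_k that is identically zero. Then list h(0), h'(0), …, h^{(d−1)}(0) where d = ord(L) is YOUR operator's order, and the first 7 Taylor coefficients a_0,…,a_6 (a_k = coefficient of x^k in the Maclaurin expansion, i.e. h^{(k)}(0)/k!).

L = (2 + 12·x) + (-1 - 4·x + 8·x^3)·Dx  (order 1).
h: a_k = 4, 8, 16, 0, 64, -128, 512, …
ICs: h(0) = 4.

f: a_k = 4, 4, 8, 12, 20, 32, 52, …
Substitute x→r, Dx→(1/r')Dx; clear ⇒ L₀.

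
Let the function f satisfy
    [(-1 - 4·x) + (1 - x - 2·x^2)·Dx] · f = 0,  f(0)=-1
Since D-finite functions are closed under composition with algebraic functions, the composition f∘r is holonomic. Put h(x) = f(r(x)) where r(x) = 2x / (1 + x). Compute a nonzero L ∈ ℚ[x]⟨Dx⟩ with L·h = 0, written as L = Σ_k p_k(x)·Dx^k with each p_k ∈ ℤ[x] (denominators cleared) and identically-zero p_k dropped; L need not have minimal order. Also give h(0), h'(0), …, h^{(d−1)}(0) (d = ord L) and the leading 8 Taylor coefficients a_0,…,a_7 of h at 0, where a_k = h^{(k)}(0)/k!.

L = (2 + 18·x) + (-1 - x + 9·x^2 + 9·x^3)·Dx  (order 1).
h: a_k = -1, -2, -10, -18, -90, -162, -810, -1458, …
ICs: h(0) = -1.

f: a_k = -1, -1, -3, -5, -11, -21, -43, -85, …
L₀ from L_f via x↦r, Dx↦r'^{-1}Dx.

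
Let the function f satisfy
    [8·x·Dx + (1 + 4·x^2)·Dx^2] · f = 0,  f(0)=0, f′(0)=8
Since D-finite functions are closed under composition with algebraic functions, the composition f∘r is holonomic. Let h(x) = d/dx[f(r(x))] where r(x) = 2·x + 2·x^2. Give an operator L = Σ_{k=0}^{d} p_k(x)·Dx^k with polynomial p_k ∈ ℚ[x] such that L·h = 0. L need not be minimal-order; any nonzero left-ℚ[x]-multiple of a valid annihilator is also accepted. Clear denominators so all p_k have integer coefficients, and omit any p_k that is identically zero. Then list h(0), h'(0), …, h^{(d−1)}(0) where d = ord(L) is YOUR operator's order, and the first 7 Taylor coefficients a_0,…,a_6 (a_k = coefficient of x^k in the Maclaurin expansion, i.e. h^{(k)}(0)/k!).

L = (-2 + 32·x + 128·x^2 + 192·x^3 + 96·x^4) + (1 + 2·x + 16·x^2 + 64·x^3 + 80·x^4 + 32·x^5)·Dx  (order 1).
h: a_k = 16, 32, -256, -1024, 2816, 24064, -8192, …
ICs: h(0) = 16.

f: a_k = 0, 8, 0, -32/3, 0, 128/5, 0, …
L₀ from L_f via x↦r, Dx↦r'^{-1}Dx.
Derive L from L₀ (diff closure).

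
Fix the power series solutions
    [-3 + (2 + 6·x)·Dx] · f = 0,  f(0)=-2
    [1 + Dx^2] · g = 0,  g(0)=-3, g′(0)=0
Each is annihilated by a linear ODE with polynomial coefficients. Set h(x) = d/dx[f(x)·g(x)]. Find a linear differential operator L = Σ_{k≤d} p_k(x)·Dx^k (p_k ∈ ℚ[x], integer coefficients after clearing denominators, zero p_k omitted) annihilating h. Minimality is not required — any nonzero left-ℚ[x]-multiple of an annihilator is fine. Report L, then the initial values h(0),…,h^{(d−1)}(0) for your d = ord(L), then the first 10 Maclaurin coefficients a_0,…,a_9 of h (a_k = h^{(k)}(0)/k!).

L = (133 + 2352·x + 4104·x^2 + 1728·x^3 + 1296·x^4) + (276 + 540·x - 1296·x^2 - 1296·x^3)·Dx + (124 + 840·x + 1836·x^2 + 1728·x^3 + 1296·x^4)·Dx^2  (order 2).
h: a_k = 9, -39/2, 135/8, -983/16, 22515/128, -618229/1280, 6878207/5120, -810807791/215040, 12225088737/1146880, -1877501350429/61931520, …
ICs: h(0) = 9, h′(0) = -39/2.

f: a_k = -2, -3, 9/4, -27/8, 405/64, -1701/128, 15309/512, -72171/1024, 2814669/16384, -14073345/32768, …
g: a_k = -3, 0, 3/2, 0, -1/8, 0, 1/240, 0, -1/13440, 0, …
f·g: L₀ = L_f ⊗_s L_g, ord ≤ 1·2.
h₀' ⇒ L via d/dx closure of L₀.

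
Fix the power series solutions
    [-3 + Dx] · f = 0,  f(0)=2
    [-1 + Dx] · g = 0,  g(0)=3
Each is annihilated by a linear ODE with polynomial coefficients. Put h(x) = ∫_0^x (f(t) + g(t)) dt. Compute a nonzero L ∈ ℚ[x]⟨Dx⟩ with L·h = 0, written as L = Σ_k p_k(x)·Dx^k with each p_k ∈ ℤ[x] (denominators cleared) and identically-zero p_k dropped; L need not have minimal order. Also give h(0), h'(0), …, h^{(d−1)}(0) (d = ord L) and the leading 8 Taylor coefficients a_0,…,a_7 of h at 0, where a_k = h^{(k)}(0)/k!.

f: a_k = 2, 6, 9, 9, 27/4, 81/20, 81/40, 243/280, …
g: a_k = 3, 3, 3/2, 1/2, 1/8, 1/40, 1/240, 1/1680, …
h₀=f+g: left-lcm gives L₀, ord ≤ 2.
∫: right-multiply L₀ by Dx.
L = 3·Dx - 4·Dx^2 + Dx^3  (order 3).
h: a_k = 0, 5, 9/2, 7/2, 19/8, 11/8, 163/240, 487/1680, …
ICs: h(0) = 0, h′(0) = 5, h′′(0) = 9.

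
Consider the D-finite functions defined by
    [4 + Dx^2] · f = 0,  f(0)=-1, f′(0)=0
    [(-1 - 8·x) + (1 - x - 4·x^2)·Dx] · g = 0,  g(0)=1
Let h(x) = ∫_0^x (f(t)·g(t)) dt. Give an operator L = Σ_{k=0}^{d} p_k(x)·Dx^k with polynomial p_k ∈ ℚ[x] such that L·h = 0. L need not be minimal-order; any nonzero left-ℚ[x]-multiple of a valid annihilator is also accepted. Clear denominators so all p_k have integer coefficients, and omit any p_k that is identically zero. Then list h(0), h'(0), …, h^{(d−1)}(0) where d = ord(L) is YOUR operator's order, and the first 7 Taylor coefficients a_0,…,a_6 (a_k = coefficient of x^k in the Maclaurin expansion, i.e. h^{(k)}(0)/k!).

L = (4 + 4·x + 16·x^2)·Dx + (2 + 16·x)·Dx^2 + (-1 + x + 4·x^2)·Dx^3  (order 3).
h: a_k = 0, -1, -1/2, -1, -7/4, -59/15, -143/18, …
ICs: h(0) = 0, h′(0) = -1, h′′(0) = -1.

f: a_k = -1, 0, 2, 0, -2/3, 0, 4/45, …
g: a_k = 1, 1, 5, 9, 29, 65, 181, …
Product ⇒ symmetric product L₀, ord ≤ 2.
∫: right-multiply L₀ by Dx.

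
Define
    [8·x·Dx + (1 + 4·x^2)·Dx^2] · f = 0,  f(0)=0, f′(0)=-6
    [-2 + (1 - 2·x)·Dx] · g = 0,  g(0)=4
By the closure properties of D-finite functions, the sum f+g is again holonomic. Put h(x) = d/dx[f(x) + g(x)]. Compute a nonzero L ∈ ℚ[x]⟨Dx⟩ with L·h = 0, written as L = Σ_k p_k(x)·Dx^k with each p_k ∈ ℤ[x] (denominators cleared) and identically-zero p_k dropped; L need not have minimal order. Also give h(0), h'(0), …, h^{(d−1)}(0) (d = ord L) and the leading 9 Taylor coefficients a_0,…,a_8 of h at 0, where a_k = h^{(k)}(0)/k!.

f: a_k = 0, -6, 0, 8, 0, -96/5, 0, 384/7, 0, …
g: a_k = 4, 8, 16, 32, 64, 128, 256, 512, 1024, …
Sum ⇒ L₀ = lclm(L_f,L_g) in ℚ(x)⟨Dx⟩.
h=h₀': d/dx-closure on L₀ ⇒ L.
L = (8 - 64·x - 96·x^2) + (-8 + 8·x - 32·x^2 - 96·x^3)·Dx + (1 - 16·x^4)·Dx^2  (order 2).
h: a_k = 2, 32, 120, 256, 544, 1536, 3968, 8192, 16896, …
ICs: h(0) = 2, h′(0) = 32.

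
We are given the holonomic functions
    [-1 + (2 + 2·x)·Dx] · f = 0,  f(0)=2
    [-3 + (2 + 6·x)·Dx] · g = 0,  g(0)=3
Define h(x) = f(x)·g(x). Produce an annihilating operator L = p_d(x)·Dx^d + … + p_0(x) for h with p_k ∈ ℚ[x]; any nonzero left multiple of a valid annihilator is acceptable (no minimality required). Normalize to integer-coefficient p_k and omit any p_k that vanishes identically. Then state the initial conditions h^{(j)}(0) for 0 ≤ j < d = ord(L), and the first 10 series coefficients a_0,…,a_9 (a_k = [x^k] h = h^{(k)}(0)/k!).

L = (-2 - 3·x) + (1 + 4·x + 3·x^2)·Dx  (order 1).
h: a_k = 6, 12, -3, 6, -51/4, 57/2, -531/8, 639/4, -25263/64, 31881/32, …
ICs: h(0) = 6.

f: a_k = 2, 1, -1/4, 1/8, -5/64, 7/128, -21/512, 33/1024, -429/16384, 715/32768, …
g: a_k = 3, 9/2, -27/8, 81/16, -1215/128, 5103/256, -45927/1024, 216513/2048, -8444007/32768, 42220035/65536, …
h₀=f·g: eliminate ⇒ L₀, order ≤ 1·1.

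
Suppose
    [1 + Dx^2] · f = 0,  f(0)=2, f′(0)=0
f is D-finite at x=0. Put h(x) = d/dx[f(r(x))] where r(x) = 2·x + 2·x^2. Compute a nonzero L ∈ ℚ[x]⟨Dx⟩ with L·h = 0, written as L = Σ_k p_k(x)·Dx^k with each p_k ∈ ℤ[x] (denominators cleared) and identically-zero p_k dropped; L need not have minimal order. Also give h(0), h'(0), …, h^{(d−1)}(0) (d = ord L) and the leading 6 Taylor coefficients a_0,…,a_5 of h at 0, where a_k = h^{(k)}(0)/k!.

L = (16 + 32·x + 96·x^2 + 128·x^3 + 64·x^4) + (-6 - 12·x)·Dx + (1 + 4·x + 4·x^2)·Dx^2  (order 2).
h: a_k = 0, -8, -24, -32/3, 80/3, 704/15, …
ICs: h(0) = 0, h′(0) = -8.

f: a_k = 2, 0, -1, 0, 1/12, 0, …
Substitute x→r, Dx→(1/r')Dx; clear ⇒ L₀.
Differentiate: ansatz ord ≤ ord L₀ ⇒ L.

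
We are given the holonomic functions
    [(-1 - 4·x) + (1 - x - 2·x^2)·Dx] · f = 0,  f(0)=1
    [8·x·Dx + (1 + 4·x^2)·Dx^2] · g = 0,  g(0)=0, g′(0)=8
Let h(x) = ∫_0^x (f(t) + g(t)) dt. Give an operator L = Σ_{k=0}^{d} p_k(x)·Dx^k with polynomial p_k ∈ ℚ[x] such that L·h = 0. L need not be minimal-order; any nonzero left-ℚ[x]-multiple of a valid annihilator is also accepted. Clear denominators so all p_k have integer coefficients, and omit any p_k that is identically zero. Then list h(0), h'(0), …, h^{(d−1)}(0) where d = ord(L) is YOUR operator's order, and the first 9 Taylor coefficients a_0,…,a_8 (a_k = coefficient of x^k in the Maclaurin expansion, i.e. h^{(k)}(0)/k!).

L = (-24 + 96·x + 864·x^2 + 1536·x^3 + 3264·x^4 + 768·x^6)·Dx^2 + (19 + 80·x + 100·x^2 + 544·x^3 + 1424·x^4 + 2368·x^5 + 192·x^6 + 768·x^7)·Dx^3 + (-3 - 7·x - 32·x^2 + 28·x^3 - 24·x^4 + 240·x^5 + 256·x^6 + 64·x^7 + 128·x^8)·Dx^4  (order 4).
h: a_k = 0, 1, 9/2, 1, -17/12, 11/5, 233/30, 43/7, 83/56, …
ICs: h(0) = 0, h′(0) = 1, h′′(0) = 9, h′′′(0) = 6.

f: a_k = 1, 1, 3, 5, 11, 21, 43, 85, 171, …
g: a_k = 0, 8, 0, -32/3, 0, 128/5, 0, -512/7, 0, …
h₀=f+g: left-lcm gives L₀, ord ≤ 3.
h=∫₀ˣh₀: take L = L₀·Dx.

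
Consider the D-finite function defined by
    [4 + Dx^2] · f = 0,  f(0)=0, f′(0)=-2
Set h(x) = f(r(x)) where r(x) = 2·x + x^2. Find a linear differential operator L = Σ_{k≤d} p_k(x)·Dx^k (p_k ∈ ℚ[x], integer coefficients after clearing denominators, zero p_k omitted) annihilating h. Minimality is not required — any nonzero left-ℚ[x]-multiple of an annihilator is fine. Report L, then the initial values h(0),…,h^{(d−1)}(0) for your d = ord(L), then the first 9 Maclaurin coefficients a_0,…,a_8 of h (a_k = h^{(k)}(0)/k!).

f: a_k = 0, -2, 0, 4/3, 0, -4/15, 0, 8/315, 0, …
Change of var in L_f (x↦r) gives L₀.
L = (16 + 48·x + 48·x^2 + 16·x^3) - Dx + (1 + x)·Dx^2  (order 2).
h: a_k = 0, -4, -2, 32/3, 16, -8/15, -20, -5696/315, 32/45, …
ICs: h(0) = 0, h′(0) = -4.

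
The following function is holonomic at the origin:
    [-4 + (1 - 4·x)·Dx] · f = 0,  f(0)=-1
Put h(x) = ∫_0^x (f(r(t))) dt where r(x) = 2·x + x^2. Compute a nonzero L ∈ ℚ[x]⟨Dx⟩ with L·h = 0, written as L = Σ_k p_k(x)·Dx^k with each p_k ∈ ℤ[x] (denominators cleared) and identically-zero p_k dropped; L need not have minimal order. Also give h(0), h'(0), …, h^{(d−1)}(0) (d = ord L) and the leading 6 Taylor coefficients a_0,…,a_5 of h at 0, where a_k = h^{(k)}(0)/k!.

f: a_k = -1, -4, -16, -64, -256, -1024, …
Substitute x→r, Dx→(1/r')Dx; clear ⇒ L₀.
h=∫h₀ ⇒ L = L₀·Dx.
L = (8 + 8·x)·Dx + (-1 + 8·x + 4·x^2)·Dx^2  (order 2).
h: a_k = 0, -1, -4, -68/3, -144, -976, …
ICs: h(0) = 0, h′(0) = -1.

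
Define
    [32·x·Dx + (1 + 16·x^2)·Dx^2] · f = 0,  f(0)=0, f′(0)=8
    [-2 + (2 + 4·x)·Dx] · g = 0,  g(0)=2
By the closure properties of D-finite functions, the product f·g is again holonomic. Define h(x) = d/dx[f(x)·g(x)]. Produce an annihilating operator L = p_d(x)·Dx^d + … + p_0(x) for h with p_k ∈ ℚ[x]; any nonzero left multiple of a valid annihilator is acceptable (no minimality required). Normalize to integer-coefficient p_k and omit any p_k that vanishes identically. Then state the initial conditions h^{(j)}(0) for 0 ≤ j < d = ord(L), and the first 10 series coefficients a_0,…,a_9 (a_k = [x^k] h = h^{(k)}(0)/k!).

L = (29 + 320·x - 1120·x^2 - 3072·x^3 - 768·x^4) + (38 + 300·x - 576·x^2 - 6656·x^3 - 10752·x^4 - 3072·x^5)·Dx + (3 - 20·x - 84·x^2 - 512·x^3 - 2176·x^4 - 3072·x^5 - 1024·x^6)·Dx^2  (order 2).
h: a_k = 16, 32, -280, -928/3, 12778/3, 23716/5, -1022653/15, -7555256/105, 60850925/56, 283392841/252, …
ICs: h(0) = 16, h′(0) = 32.

f: a_k = 0, 8, 0, -128/3, 0, 2048/5, 0, -32768/7, 0, 524288/9, …
g: a_k = 2, 2, -1, 1, -5/4, 7/4, -21/8, 33/8, -429/64, 715/64, …
h₀=f·g: eliminate ⇒ L₀, order ≤ 2·1.
h₀' ⇒ L via d/dx closure of L₀.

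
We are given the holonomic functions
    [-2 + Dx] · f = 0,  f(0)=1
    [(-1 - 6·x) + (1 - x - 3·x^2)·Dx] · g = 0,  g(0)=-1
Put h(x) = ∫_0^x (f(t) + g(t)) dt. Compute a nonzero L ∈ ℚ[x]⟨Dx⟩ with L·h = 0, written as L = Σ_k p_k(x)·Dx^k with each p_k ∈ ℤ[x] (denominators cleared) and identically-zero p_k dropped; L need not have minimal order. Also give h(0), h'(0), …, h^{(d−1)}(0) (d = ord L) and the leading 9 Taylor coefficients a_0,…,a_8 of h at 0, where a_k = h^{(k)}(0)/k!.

f: a_k = 1, 2, 2, 4/3, 2/3, 4/15, 4/45, 8/315, 2/315, …
g: a_k = -1, -1, -4, -7, -19, -40, -97, -217, -508, …
Sum ⇒ L₀ = lclm(L_f,L_g) in ℚ(x)⟨Dx⟩.
Integrate: L := L₀·Dx.
L = (12 + 16·x + 144·x^2 + 72·x^3)·Dx + (-4 - 26·x - 74·x^2 + 24·x^3 + 36·x^4)·Dx^2 + (-1 + 9·x + x^2 - 30·x^3 - 18·x^4)·Dx^3  (order 3).
h: a_k = 0, 0, 1/2, -2/3, -17/12, -11/3, -298/45, -623/45, -68347/2520, …
ICs: h(0) = 0, h′(0) = 0, h′′(0) = 1.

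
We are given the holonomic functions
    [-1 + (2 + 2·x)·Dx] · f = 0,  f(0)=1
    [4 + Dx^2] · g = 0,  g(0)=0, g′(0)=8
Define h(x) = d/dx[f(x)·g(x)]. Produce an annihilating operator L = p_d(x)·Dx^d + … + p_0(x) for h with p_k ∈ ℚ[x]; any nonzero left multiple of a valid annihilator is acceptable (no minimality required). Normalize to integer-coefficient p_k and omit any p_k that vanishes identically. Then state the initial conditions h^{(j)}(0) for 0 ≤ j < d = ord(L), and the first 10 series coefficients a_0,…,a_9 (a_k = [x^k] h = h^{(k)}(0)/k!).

L = (413 + 1344·x + 1696·x^2 + 1024·x^3 + 256·x^4) + (-52 - 180·x - 192·x^2 - 64·x^3)·Dx + (76 + 280·x + 396·x^2 + 256·x^3 + 64·x^4)·Dx^2  (order 2).
h: a_k = 8, 8, -19, -26/3, 341/48, 201/80, -7687/5760, -17/2016, -216983/1290240, 626641/2322432, …
ICs: h(0) = 8, h′(0) = 8.

f: a_k = 1, 1/2, -1/8, 1/16, -5/128, 7/256, -21/1024, 33/2048, -429/32768, 715/65536, …
g: a_k = 0, 8, 0, -16/3, 0, 16/15, 0, -32/315, 0, 16/2835, …
h₀=f·g: eliminate ⇒ L₀, order ≤ 1·2.
Derive L from L₀ (diff closure).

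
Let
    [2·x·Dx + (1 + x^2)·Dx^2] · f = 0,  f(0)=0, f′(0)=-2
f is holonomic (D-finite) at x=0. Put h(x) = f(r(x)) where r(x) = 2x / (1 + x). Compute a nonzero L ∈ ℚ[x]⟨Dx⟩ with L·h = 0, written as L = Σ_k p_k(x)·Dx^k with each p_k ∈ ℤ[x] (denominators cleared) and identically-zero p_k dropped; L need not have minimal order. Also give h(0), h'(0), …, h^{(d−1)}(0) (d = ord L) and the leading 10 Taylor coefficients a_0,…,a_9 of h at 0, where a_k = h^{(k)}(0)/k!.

L = (2 + 10·x)·Dx + (1 + 2·x + 5·x^2)·Dx^2  (order 2).
h: a_k = 0, -4, 4, 4/3, -12, 76/5, 44/3, -556/7, 84, 1436/9, …
ICs: h(0) = 0, h′(0) = -4.

f: a_k = 0, -2, 0, 2/3, 0, -2/5, 0, 2/7, 0, -2/9, …
L₀ from L_f via x↦r, Dx↦r'^{-1}Dx.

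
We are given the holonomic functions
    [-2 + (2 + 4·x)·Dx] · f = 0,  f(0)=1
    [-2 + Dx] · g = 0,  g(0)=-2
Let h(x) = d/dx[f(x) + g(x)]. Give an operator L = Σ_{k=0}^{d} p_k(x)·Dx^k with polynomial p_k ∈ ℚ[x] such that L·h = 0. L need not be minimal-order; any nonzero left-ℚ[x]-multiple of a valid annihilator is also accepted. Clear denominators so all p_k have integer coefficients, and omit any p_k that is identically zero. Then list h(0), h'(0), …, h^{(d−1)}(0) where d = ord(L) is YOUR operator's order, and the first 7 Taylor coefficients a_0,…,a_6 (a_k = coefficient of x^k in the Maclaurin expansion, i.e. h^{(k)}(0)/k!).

f: a_k = 1, 1, -1/2, 1/2, -5/8, 7/8, -21/16, …
g: a_k = -2, -4, -4, -8/3, -4/3, -8/15, -8/45, …
L₀ := lclm(L_f,L_g); ord L₀ ≤ 1+1.
Derive L from L₀ (diff closure).
L = (-10 - 8·x) + (-1 - 16·x - 16·x^2)·Dx + (3 + 10·x + 8·x^2)·Dx^2  (order 2).
h: a_k = -3, -9, -13/2, -47/6, 41/24, -1073/120, 10139/720, …
ICs: h(0) = -3, h′(0) = -9.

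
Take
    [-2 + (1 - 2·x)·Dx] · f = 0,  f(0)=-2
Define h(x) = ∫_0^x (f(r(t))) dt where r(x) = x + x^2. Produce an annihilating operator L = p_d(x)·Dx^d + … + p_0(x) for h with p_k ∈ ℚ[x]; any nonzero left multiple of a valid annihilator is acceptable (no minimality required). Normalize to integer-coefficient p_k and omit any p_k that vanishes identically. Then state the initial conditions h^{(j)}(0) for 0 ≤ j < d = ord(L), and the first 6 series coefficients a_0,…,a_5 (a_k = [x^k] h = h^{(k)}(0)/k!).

f: a_k = -2, -4, -8, -16, -32, -64, …
h₀=f(r): pull back L_f along r ⇒ L₀.
h=∫₀ˣh₀: take L = L₀·Dx.
L = (2 + 4·x)·Dx + (-1 + 2·x + 2·x^2)·Dx^2  (order 2).
h: a_k = 0, -2, -2, -4, -8, -88/5, …
ICs: h(0) = 0, h′(0) = -2.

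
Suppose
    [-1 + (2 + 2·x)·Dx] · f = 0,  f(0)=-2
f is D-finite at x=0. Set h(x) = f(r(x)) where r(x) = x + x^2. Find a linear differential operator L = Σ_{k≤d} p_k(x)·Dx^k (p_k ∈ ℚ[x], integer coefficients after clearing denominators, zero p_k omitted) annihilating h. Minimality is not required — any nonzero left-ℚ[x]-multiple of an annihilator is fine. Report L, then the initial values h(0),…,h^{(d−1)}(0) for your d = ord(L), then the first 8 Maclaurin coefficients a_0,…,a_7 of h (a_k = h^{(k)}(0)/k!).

f: a_k = -2, -1, 1/4, -1/8, 5/64, -7/128, 21/512, -33/1024, …
h₀=f(r): pull back L_f along r ⇒ L₀.
L = (-1 - 2·x) + (2 + 2·x + 2·x^2)·Dx  (order 1).
h: a_k = -2, -1, -3/4, 3/8, -3/64, -15/128, 57/512, -21/1024, …
ICs: h(0) = -2.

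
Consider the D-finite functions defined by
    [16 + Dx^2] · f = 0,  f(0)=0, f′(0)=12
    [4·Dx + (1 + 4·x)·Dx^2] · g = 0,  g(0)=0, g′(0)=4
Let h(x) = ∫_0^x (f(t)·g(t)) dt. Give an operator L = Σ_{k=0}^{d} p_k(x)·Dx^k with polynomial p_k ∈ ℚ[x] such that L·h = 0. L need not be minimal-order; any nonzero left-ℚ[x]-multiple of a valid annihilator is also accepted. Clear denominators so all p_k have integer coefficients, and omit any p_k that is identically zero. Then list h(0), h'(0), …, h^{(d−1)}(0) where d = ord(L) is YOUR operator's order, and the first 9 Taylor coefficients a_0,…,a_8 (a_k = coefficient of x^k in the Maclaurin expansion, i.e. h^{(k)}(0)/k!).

f: a_k = 0, 12, 0, -32, 0, 128/5, 0, -1024/105, 0, …
g: a_k = 0, 4, -8, 64/3, -64, 1024/5, -2048/3, 16384/7, -8192, …
Sym-product of L_f,L_g gives L₀ (≤ ord 4).
∫: right-multiply L₀ by Dx.
L = (-768 + 6144·x + 77824·x^2 + 262144·x^3 + 262144·x^4)·Dx + (256 + 5120·x + 24576·x^2 + 32768·x^3)·Dx^2 + (1280·x + 10752·x^2 + 32768·x^3 + 32768·x^4)·Dx^3 + (16 + 320·x + 1536·x^2 + 2048·x^3)·Dx^4 + (3 + 56·x + 368·x^2 + 1024·x^3 + 1024·x^4)·Dx^5  (order 5).
h: a_k = 0, 0, 0, 16, -24, 128/5, -256/3, 5632/21, -3968/5, …
ICs: h(0) = 0, h′(0) = 0, h′′(0) = 0, h′′′(0) = 96, h′′′′(0) = -576.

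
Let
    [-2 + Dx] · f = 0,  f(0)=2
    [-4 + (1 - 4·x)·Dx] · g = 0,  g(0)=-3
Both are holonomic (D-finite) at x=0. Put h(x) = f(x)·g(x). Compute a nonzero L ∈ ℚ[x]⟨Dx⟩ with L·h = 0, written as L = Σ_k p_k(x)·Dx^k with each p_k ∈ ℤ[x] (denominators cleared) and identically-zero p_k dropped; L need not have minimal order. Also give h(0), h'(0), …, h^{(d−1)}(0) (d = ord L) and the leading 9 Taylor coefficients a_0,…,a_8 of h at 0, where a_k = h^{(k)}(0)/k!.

L = (6 - 8·x) + (-1 + 4·x)·Dx  (order 1).
h: a_k = -6, -36, -156, -632, -2532, -50648/5, -607784/15, -5672656/35, -68071876/105, …
ICs: h(0) = -6.

f: a_k = 2, 4, 4, 8/3, 4/3, 8/15, 8/45, 16/315, 4/315, …
g: a_k = -3, -12, -48, -192, -768, -3072, -12288, -49152, -196608, …
Product ⇒ symmetric product L₀, ord ≤ 1.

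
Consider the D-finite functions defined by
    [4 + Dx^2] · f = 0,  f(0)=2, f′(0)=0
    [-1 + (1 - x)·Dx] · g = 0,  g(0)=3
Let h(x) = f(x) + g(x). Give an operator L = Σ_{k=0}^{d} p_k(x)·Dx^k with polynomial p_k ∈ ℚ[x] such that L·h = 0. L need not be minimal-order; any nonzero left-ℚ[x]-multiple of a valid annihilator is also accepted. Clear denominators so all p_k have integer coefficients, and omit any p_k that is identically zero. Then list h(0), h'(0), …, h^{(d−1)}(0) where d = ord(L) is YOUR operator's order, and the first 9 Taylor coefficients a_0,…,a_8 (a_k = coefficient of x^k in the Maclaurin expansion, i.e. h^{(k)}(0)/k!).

f: a_k = 2, 0, -4, 0, 4/3, 0, -8/45, 0, 4/315, …
g: a_k = 3, 3, 3, 3, 3, 3, 3, 3, 3, …
Sum ⇒ L₀ = lclm(L_f,L_g) in ℚ(x)⟨Dx⟩.
L = (-20 + 16·x - 8·x^2) + (12 - 28·x + 24·x^2 - 8·x^3)·Dx + (-5 + 4·x - 2·x^2)·Dx^2 + (3 - 7·x + 6·x^2 - 2·x^3)·Dx^3  (order 3).
h: a_k = 5, 3, -1, 3, 13/3, 3, 127/45, 3, 949/315, …
ICs: h(0) = 5, h′(0) = 3, h′′(0) = -2.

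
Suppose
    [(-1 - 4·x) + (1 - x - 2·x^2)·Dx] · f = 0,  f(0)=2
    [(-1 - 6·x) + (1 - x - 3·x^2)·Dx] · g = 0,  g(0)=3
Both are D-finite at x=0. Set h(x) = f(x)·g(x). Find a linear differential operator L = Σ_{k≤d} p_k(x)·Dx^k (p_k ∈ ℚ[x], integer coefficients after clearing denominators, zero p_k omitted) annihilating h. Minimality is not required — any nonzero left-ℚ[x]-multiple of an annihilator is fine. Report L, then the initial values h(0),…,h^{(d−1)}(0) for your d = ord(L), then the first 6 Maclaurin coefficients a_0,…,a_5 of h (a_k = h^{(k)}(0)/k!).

L = (-2 - 8·x + 15·x^2 + 24·x^3) + (1 - 2·x - 4·x^2 + 5·x^3 + 6·x^4)·Dx  (order 1).
h: a_k = 6, 12, 48, 114, 324, 792, …
ICs: h(0) = 6.

f: a_k = 2, 2, 6, 10, 22, 42, …
g: a_k = 3, 3, 12, 21, 57, 120, …
L₀ := L_f ⊗_s L_g (sym. prod.), ord ≤ 1.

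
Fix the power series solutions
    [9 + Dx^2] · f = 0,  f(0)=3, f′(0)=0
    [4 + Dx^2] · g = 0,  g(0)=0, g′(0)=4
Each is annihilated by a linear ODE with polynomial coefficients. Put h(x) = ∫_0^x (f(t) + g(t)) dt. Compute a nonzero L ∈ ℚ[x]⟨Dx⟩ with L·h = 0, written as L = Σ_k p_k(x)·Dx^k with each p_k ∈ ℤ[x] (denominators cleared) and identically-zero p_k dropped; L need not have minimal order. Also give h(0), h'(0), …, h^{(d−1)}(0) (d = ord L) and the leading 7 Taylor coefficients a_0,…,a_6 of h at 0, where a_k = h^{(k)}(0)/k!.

L = 36·Dx + 13·Dx^3 + Dx^5  (order 5).
h: a_k = 0, 3, 2, -9/2, -2/3, 81/40, 4/45, …
ICs: h(0) = 0, h′(0) = 3, h′′(0) = 4, h′′′(0) = -27, h′′′′(0) = -16.

f: a_k = 3, 0, -27/2, 0, 81/8, 0, -243/80, …
g: a_k = 0, 4, 0, -8/3, 0, 8/15, 0, …
f+g: L₀ = lclm(L_f,L_g), ord ≤ 2+2.
∫: right-multiply L₀ by Dx.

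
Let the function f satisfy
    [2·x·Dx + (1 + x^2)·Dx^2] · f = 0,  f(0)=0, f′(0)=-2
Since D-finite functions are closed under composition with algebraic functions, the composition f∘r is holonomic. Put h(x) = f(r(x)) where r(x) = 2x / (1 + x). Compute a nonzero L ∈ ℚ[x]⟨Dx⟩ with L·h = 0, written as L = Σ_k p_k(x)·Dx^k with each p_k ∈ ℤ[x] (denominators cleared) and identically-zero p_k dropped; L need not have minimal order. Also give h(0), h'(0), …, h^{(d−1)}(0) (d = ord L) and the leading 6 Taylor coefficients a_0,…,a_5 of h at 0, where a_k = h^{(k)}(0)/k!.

L = (2 + 10·x)·Dx + (1 + 2·x + 5·x^2)·Dx^2  (order 2).
h: a_k = 0, -4, 4, 4/3, -12, 76/5, …
ICs: h(0) = 0, h′(0) = -4.

f: a_k = 0, -2, 0, 2/3, 0, -2/5, …
Substitute x→r, Dx→(1/r')Dx; clear ⇒ L₀.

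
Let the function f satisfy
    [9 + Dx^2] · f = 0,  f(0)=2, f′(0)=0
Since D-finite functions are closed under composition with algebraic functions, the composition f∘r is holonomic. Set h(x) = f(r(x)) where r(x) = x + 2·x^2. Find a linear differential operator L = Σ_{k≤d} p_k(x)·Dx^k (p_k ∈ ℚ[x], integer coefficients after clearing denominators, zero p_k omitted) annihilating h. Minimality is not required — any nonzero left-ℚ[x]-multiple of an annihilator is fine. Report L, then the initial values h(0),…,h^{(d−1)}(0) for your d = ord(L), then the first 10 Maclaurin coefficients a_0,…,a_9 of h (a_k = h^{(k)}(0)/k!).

f: a_k = 2, 0, -9, 0, 27/4, 0, -81/40, 0, 729/2240, 0, …
L₀ from L_f via x↦r, Dx↦r'^{-1}Dx.
L = (9 + 108·x + 432·x^2 + 576·x^3) - 4·Dx + (1 + 4·x)·Dx^2  (order 2).
h: a_k = 2, 0, -9, -36, -117/4, 54, 6399/40, 1917/10, -29511/2240, -44631/140, …
ICs: h(0) = 2, h′(0) = 0.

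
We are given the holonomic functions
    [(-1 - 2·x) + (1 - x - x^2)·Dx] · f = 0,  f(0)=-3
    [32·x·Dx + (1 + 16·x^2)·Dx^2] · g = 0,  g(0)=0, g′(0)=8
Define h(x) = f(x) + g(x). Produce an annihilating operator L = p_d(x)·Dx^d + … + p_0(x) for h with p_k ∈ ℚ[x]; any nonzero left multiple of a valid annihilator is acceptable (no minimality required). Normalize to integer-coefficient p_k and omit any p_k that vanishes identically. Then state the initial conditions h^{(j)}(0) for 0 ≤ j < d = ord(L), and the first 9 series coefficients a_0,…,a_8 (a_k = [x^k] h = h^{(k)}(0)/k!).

f: a_k = -3, -3, -6, -9, -15, -24, -39, -63, -102, …
g: a_k = 0, 8, 0, -128/3, 0, 2048/5, 0, -32768/7, 0, …
Weyl lclm of L_f,L_g ⇒ L₀ (ord ≤ 3).
L = (-64 + 256·x + 3904·x^2 + 6912·x^3 + 9696·x^4 + 1536·x^6)·Dx + (25 + 24·x - 542·x^2 + 780·x^3 + 6800·x^4 + 6560·x^5 + 768·x^6 + 1536·x^7)·Dx^2 + (-2 - 17·x - 62·x^2 - 202·x^3 - 445·x^4 + 1136·x^5 + 576·x^6 + 256·x^7 + 256·x^8)·Dx^3  (order 3).
h: a_k = -3, 5, -6, -155/3, -15, 1928/5, -39, -33209/7, -102, …
ICs: h(0) = -3, h′(0) = 5, h′′(0) = -12.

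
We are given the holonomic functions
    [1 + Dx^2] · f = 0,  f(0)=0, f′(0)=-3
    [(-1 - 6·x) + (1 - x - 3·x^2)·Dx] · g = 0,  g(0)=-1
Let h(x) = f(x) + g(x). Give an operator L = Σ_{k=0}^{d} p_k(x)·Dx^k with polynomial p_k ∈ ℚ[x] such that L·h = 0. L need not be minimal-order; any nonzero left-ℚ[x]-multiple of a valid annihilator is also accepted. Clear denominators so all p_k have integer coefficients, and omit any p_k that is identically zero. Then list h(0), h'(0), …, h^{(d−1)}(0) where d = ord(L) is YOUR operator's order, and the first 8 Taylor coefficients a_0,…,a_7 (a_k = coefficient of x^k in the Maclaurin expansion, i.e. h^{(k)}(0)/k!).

L = (-43 - 292·x - 307·x^2 - 624·x^3 - 45·x^4 - 54·x^5) + (9 + 7·x + 6·x^2 - 91·x^3 - 144·x^4 - 27·x^5 - 27·x^6)·Dx + (-43 - 292·x - 307·x^2 - 624·x^3 - 45·x^4 - 54·x^5)·Dx^2 + (9 + 7·x + 6·x^2 - 91·x^3 - 144·x^4 - 27·x^5 - 27·x^6)·Dx^3  (order 3).
h: a_k = -1, -4, -4, -13/2, -19, -1601/40, -97, -364559/1680, …
ICs: h(0) = -1, h′(0) = -4, h′′(0) = -8.

f: a_k = 0, -3, 0, 1/2, 0, -1/40, 0, 1/1680, …
g: a_k = -1, -1, -4, -7, -19, -40, -97, -217, …
Sum ⇒ L₀ = lclm(L_f,L_g) in ℚ(x)⟨Dx⟩.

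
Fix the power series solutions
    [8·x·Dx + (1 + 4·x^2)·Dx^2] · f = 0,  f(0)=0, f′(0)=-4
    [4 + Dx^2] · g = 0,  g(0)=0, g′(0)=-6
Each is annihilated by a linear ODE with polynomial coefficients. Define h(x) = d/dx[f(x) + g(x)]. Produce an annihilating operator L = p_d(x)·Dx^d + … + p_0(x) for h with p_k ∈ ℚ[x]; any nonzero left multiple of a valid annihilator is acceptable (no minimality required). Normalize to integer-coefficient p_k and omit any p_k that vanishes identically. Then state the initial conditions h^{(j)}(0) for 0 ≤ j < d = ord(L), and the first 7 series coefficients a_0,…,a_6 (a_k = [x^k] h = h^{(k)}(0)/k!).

L = (-352·x + 1792·x^3 + 512·x^5) + (-4 + 112·x^2 + 576·x^4 + 256·x^6)·Dx + (-88·x + 448·x^3 + 128·x^5)·Dx^2 + (-1 + 28·x^2 + 144·x^4 + 64·x^6)·Dx^3  (order 3).
h: a_k = -10, 0, 28, 0, -68, 0, 3848/15, …
ICs: h(0) = -10, h′(0) = 0, h′′(0) = 56.

f: a_k = 0, -4, 0, 16/3, 0, -64/5, 0, …
g: a_k = 0, -6, 0, 4, 0, -4/5, 0, …
f+g: L₀ = lclm(L_f,L_g), ord ≤ 2+2.
Derive L from L₀ (diff closure).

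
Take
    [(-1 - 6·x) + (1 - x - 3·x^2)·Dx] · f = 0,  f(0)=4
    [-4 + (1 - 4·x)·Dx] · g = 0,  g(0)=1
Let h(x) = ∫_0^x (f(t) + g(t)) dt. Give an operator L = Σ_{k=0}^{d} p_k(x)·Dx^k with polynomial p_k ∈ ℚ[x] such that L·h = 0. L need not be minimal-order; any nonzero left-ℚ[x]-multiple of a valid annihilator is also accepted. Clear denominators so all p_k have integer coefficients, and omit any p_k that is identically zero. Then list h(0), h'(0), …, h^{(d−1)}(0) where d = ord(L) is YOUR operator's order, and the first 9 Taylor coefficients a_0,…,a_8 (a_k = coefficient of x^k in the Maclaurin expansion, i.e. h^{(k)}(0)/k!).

L = (-72·x + 72·x^2 - 96·x^3)·Dx + (8 - 6·x - 66·x^2 + 112·x^3 - 192·x^4)·Dx^2 + (-1 + 7·x - 15·x^2 + 10·x^3 + 20·x^4 - 48·x^5)·Dx^3  (order 3).
h: a_k = 0, 5, 4, 32/3, 23, 332/5, 592/3, 4484/7, 4313/2, …
ICs: h(0) = 0, h′(0) = 5, h′′(0) = 8.

f: a_k = 4, 4, 16, 28, 76, 160, 388, 868, 2032, …
g: a_k = 1, 4, 16, 64, 256, 1024, 4096, 16384, 65536, …
L₀ := lclm(L_f,L_g); ord L₀ ≤ 1+1.
∫: right-multiply L₀ by Dx.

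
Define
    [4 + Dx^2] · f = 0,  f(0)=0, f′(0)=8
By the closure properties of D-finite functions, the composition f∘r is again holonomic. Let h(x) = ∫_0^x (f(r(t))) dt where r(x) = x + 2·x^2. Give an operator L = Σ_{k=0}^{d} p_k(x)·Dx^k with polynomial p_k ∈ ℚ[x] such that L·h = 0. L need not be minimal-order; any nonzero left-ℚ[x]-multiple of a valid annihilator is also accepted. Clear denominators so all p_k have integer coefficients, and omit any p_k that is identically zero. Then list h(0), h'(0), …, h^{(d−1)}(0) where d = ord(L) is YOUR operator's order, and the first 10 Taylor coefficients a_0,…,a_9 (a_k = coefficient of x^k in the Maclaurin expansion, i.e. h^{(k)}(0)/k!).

L = (4 + 48·x + 192·x^2 + 256·x^3)·Dx - 4·Dx^2 + (1 + 4·x)·Dx^3  (order 3).
h: a_k = 0, 0, 4, 16/3, -4/3, -32/5, -472/45, -32/7, 1676/315, 3776/405, …
ICs: h(0) = 0, h′(0) = 0, h′′(0) = 8.

f: a_k = 0, 8, 0, -16/3, 0, 16/15, 0, -32/315, 0, 16/2835, …
h₀=f(r): pull back L_f along r ⇒ L₀.
h=∫h₀ ⇒ L = L₀·Dx.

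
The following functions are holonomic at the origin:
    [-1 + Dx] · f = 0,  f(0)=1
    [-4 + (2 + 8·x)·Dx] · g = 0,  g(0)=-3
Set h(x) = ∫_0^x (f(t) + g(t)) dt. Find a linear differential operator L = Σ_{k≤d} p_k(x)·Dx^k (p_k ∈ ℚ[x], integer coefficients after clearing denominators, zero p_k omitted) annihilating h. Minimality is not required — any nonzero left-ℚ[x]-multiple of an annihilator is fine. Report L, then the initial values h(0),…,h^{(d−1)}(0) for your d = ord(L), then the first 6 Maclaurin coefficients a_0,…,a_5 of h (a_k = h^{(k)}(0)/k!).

f: a_k = 1, 1, 1/2, 1/6, 1/24, 1/120, …
g: a_k = -3, -6, 6, -12, 30, -84, …
f+g: L₀ = lclm(L_f,L_g), ord ≤ 1+1.
∫: right-multiply L₀ by Dx.
L = (6 + 8·x)·Dx + (-5 - 8·x - 16·x^2)·Dx^2 + (-1 + 16·x^2)·Dx^3  (order 3).
h: a_k = 0, -2, -5/2, 13/6, -71/24, 721/120, …
ICs: h(0) = 0, h′(0) = -2, h′′(0) = -5.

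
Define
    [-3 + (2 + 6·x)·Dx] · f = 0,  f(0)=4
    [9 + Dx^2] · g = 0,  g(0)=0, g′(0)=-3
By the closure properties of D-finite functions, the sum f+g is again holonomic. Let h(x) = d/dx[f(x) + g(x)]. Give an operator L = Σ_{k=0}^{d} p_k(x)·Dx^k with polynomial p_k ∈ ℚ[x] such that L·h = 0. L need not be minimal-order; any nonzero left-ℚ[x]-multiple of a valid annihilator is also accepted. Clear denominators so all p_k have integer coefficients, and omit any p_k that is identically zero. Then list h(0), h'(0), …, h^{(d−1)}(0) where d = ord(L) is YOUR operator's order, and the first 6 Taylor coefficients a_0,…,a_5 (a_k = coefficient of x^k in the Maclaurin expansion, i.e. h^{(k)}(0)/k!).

f: a_k = 4, 6, -9/2, 27/4, -405/32, 1701/64, …
g: a_k = 0, -3, 0, 9/2, 0, -81/40, …
L₀ := lclm(L_f,L_g); ord L₀ ≤ 1+2.
h=h₀': d/dx-closure on L₀ ⇒ L.
L = (-513 - 648·x - 972·x^2) + (-126 - 810·x - 1944·x^2 - 1944·x^3)·Dx + (-57 - 72·x - 108·x^2)·Dx^2 + (-14 - 90·x - 216·x^2 - 216·x^3)·Dx^3  (order 3).
h: a_k = 3, -9, 135/4, -405/8, 7857/64, -45927/128, …
ICs: h(0) = 3, h′(0) = -9, h′′(0) = 135/2.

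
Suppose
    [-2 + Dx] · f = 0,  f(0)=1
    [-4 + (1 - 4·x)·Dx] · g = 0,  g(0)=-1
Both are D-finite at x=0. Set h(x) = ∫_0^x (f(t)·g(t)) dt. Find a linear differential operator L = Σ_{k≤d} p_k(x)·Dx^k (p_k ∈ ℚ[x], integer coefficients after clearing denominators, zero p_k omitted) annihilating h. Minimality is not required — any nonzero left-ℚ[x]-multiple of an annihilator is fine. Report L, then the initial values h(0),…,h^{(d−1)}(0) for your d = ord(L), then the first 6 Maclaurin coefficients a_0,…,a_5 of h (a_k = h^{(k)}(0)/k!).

f: a_k = 1, 2, 2, 4/3, 2/3, 4/15, …
g: a_k = -1, -4, -16, -64, -256, -1024, …
f·g: L₀ = L_f ⊗_s L_g, ord ≤ 1·1.
h=∫₀ˣh₀: take L = L₀·Dx.
L = (6 - 8·x)·Dx + (-1 + 4·x)·Dx^2  (order 2).
h: a_k = 0, -1, -3, -26/3, -79/3, -422/5, …
ICs: h(0) = 0, h′(0) = -1.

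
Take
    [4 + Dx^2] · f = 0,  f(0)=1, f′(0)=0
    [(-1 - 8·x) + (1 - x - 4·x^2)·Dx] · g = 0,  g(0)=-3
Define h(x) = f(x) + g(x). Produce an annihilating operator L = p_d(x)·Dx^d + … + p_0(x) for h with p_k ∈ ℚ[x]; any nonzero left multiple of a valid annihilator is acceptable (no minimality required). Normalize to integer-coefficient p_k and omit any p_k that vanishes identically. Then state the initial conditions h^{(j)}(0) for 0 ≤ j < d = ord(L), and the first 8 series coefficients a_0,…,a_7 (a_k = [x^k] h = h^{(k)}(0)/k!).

L = (-116 - 1008·x - 968·x^2 - 2688·x^3 - 640·x^4 - 1024·x^5) + (28 + 4·x - 8·x^2 - 200·x^3 - 480·x^4 - 384·x^5 - 512·x^6)·Dx + (-29 - 252·x - 242·x^2 - 672·x^3 - 160·x^4 - 256·x^5)·Dx^2 + (7 + x - 2·x^2 - 50·x^3 - 120·x^4 - 96·x^5 - 128·x^6)·Dx^3  (order 3).
h: a_k = -2, -3, -17, -27, -259/3, -195, -24439/45, -1323, …
ICs: h(0) = -2, h′(0) = -3, h′′(0) = -34.

f: a_k = 1, 0, -2, 0, 2/3, 0, -4/45, 0, …
g: a_k = -3, -3, -15, -27, -87, -195, -543, -1323, …
h₀=f+g: left-lcm gives L₀, ord ≤ 3.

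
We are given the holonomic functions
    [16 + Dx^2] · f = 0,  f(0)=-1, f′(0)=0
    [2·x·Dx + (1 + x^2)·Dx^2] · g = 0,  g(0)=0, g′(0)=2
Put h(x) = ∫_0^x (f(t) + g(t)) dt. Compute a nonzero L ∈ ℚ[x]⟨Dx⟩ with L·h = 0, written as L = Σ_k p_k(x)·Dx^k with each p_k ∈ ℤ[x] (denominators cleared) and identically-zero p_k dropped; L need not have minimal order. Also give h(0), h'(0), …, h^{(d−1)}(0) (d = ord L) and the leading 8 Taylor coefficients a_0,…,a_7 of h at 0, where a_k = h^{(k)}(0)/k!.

f: a_k = -1, 0, 8, 0, -32/3, 0, 256/45, 0, …
g: a_k = 0, 2, 0, -2/3, 0, 2/5, 0, -2/7, …
f+g: L₀ = lclm(L_f,L_g), ord ≤ 2+2.
h=∫₀ˣh₀: take L = L₀·Dx.
L = (64·x + 704·x^3 + 256·x^5)·Dx^2 + (112 + 416·x^2 + 432·x^4 + 128·x^6)·Dx^3 + (4·x + 44·x^3 + 16·x^5)·Dx^4 + (7 + 26·x^2 + 27·x^4 + 8·x^6)·Dx^5  (order 5).
h: a_k = 0, -1, 1, 8/3, -1/6, -32/15, 1/15, 256/315, …
ICs: h(0) = 0, h′(0) = -1, h′′(0) = 2, h′′′(0) = 16, h′′′′(0) = -4.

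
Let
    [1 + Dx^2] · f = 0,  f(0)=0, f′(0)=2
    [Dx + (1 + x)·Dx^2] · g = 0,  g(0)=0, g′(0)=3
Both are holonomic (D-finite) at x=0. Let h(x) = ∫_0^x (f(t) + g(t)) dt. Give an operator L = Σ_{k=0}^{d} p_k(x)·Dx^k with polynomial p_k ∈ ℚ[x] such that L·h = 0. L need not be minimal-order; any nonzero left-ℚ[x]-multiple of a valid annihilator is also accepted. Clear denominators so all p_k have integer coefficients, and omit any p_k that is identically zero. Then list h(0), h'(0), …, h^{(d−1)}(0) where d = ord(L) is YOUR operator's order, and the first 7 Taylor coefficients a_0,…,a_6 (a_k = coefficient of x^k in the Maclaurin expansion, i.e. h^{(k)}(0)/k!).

f: a_k = 0, 2, 0, -1/3, 0, 1/60, 0, …
g: a_k = 0, 3, -3/2, 1, -3/4, 3/5, -1/2, …
h₀=f+g: left-lcm gives L₀, ord ≤ 4.
h=∫₀ˣh₀: take L = L₀·Dx.
L = (7 + 2·x + x^2)·Dx^2 + (3 + 5·x + 3·x^2 + x^3)·Dx^3 + (7 + 2·x + x^2)·Dx^4 + (3 + 5·x + 3·x^2 + x^3)·Dx^5  (order 5).
h: a_k = 0, 0, 5/2, -1/2, 1/6, -3/20, 37/360, …
ICs: h(0) = 0, h′(0) = 0, h′′(0) = 5, h′′′(0) = -3, h′′′′(0) = 4.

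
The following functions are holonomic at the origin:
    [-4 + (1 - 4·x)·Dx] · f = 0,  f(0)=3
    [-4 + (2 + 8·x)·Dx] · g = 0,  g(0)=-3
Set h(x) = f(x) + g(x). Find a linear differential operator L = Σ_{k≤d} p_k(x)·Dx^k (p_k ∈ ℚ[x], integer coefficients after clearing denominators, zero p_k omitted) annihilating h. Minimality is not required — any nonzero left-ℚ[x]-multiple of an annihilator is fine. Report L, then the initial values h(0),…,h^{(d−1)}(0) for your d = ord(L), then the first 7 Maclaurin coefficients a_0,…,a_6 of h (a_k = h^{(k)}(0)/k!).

L = (-40 - 96·x) + (18 + 112·x + 288·x^2)·Dx + (-1 - 12·x + 16·x^2 + 192·x^3)·Dx^2  (order 2).
h: a_k = 0, 6, 54, 180, 798, 2988, 12540, …
ICs: h(0) = 0, h′(0) = 6.

f: a_k = 3, 12, 48, 192, 768, 3072, 12288, …
g: a_k = -3, -6, 6, -12, 30, -84, 252, …
L₀ := lclm(L_f,L_g); ord L₀ ≤ 1+1.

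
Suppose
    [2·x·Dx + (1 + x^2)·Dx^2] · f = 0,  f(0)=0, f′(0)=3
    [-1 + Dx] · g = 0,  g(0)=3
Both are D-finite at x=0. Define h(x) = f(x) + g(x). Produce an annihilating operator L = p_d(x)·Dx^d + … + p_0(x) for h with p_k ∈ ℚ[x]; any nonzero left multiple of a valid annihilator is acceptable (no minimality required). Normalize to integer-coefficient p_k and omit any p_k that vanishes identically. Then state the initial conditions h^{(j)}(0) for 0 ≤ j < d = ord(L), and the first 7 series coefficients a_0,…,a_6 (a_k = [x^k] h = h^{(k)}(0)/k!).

f: a_k = 0, 3, 0, -1, 0, 3/5, 0, …
g: a_k = 3, 3, 3/2, 1/2, 1/8, 1/40, 1/240, …
h₀=f+g: left-lcm gives L₀, ord ≤ 3.
L = (2 - 4·x - 2·x^2)·Dx + (-3 + 3·x + x^2 - x^3)·Dx^2 + (1 + x + x^2 + x^3)·Dx^3  (order 3).
h: a_k = 3, 6, 3/2, -1/2, 1/8, 5/8, 1/240, …
ICs: h(0) = 3, h′(0) = 6, h′′(0) = 3.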